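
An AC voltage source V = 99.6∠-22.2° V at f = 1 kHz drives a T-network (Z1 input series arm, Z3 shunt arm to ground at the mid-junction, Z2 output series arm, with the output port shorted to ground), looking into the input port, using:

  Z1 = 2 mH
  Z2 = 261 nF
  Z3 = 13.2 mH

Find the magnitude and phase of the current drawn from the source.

Step 1 — Angular frequency: ω = 2π·f = 2π·1000 = 6283 rad/s.
Step 2 — Component impedances:
  Z1: Z = jωL = j·6283·0.002 = 0 + j12.57 Ω
  Z2: Z = 1/(jωC) = -j/(ω·C) = 0 - j609.8 Ω
  Z3: Z = jωL = j·6283·0.0132 = 0 + j82.94 Ω
Step 3 — With the output port shorted to ground, the output series arm Z2 runs from the junction to ground; the shunt arm Z3 also runs from the junction to ground. They appear in parallel: Z3 || Z2 = 0 + j95.99 Ω.
Step 4 — Series with input arm Z1: Z_in = Z1 + (Z3 || Z2) = 0 + j108.6 Ω = 108.6∠90.0° Ω.
Step 5 — Source phasor: V = 99.6∠-22.2° V = 92.22 - j37.63 V.
Step 6 — Ohm's law: I = V / Z_total = (92.22 - j37.63) / (0 + j108.6) = -0.3467 - j0.8494 A.
Step 7 — Convert to polar: |I| = 0.9175 A, ∠I = -112.2°.

I = 0.9175∠-112.2° A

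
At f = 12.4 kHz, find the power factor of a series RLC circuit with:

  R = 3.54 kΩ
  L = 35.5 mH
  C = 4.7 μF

Step 1 — Angular frequency: ω = 2π·f = 2π·1.24e+04 = 7.791e+04 rad/s.
Step 2 — Component impedances:
  R: Z = R = 3540 Ω
  L: Z = jωL = j·7.791e+04·0.0355 = 0 + j2766 Ω
  C: Z = 1/(jωC) = -j/(ω·C) = 0 - j2.731 Ω
Step 3 — Series combination: Z_total = R + L + C = 3540 + j2763 Ω = 4491∠38.0° Ω.
Step 4 — Power factor: PF = cos(φ) = Re(Z)/|Z| = 3540/4490.7 = 0.7883.
Step 5 — Type: Im(Z) = 2763 ⇒ lagging (phase φ = 38.0°).

PF = 0.7883 (lagging, φ = 38.0°)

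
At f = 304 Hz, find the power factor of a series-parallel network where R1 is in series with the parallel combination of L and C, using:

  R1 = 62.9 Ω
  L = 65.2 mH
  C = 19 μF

Step 1 — Angular frequency: ω = 2π·f = 2π·304 = 1910 rad/s.
Step 2 — Component impedances:
  R1: Z = R = 62.9 Ω
  L: Z = jωL = j·1910·0.0652 = 0 + j124.5 Ω
  C: Z = 1/(jωC) = -j/(ω·C) = 0 - j27.55 Ω
Step 3 — Parallel branch: L || C = 1/(1/L + 1/C) = 0 - j35.38 Ω.
Step 4 — Series with R1: Z_total = R1 + (L || C) = 62.9 - j35.38 Ω = 72.17∠-29.4° Ω.
Step 5 — Power factor: PF = cos(φ) = Re(Z)/|Z| = 62.9/72.17 = 0.8716.
Step 6 — Type: Im(Z) = -35.38 ⇒ leading (phase φ = -29.4°).

PF = 0.8716 (leading, φ = -29.4°)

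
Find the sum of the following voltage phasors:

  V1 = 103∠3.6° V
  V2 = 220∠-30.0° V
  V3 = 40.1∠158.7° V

Step 1 — Convert each phasor to rectangular form:
  V1 = 103·(cos(3.6°) + j·sin(3.6°)) = 102.8 + j6.467 V
  V2 = 220·(cos(-30.0°) + j·sin(-30.0°)) = 190.5 - j110 V
  V3 = 40.1·(cos(158.7°) + j·sin(158.7°)) = -37.36 + j14.57 V
Step 2 — Sum components: V_total = 256 - j88.97 V.
Step 3 — Convert to polar: |V_total| = 271 V, ∠V_total = -19.2°.

V_total = 271∠-19.2° V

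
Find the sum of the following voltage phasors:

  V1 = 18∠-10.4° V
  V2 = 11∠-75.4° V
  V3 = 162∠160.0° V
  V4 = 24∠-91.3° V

Step 1 — Convert each phasor to rectangular form:
  V1 = 18·(cos(-10.4°) + j·sin(-10.4°)) = 17.7 - j3.249 V
  V2 = 11·(cos(-75.4°) + j·sin(-75.4°)) = 2.773 - j10.64 V
  V3 = 162·(cos(160.0°) + j·sin(160.0°)) = -152.2 + j55.41 V
  V4 = 24·(cos(-91.3°) + j·sin(-91.3°)) = -0.5445 - j23.99 V
Step 2 — Sum components: V_total = -132.3 + j17.52 V.
Step 3 — Convert to polar: |V_total| = 133.5 V, ∠V_total = 172.5°.

V_total = 133.5∠172.5° V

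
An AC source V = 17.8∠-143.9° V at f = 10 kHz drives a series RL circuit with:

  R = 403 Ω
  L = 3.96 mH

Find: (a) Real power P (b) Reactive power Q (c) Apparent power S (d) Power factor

Step 1 — Angular frequency: ω = 2π·f = 2π·1e+04 = 6.283e+04 rad/s.
Step 2 — Component impedances:
  R: Z = R = 403 Ω
  L: Z = jωL = j·6.283e+04·0.00396 = 0 + j248.8 Ω
Step 3 — Series combination: Z_total = R + L = 403 + j248.8 Ω = 473.6∠31.7° Ω.
Step 4 — Source phasor: V = 17.8∠-143.9° V = -14.38 - j10.49 V.
Step 5 — Current: I = V / Z = -0.03747 - j0.002889 A = 0.03758∠-175.6° A.
Step 6 — Complex power: S = V·I* = 0.5692 + j0.3514 VA.
Step 7 — Real power: P = Re(S) = 0.5692 W.
Step 8 — Reactive power: Q = Im(S) = 0.3514 VAR.
Step 9 — Apparent power: |S| = 0.669 VA.
Step 10 — Power factor: PF = P/|S| = 0.8509 (lagging).

(a) P = 0.5692 W  (b) Q = 0.3514 VAR  (c) S = 0.669 VA  (d) PF = 0.8509 (lagging)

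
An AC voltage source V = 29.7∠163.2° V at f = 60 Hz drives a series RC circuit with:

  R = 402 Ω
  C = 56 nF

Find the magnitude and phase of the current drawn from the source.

Step 1 — Angular frequency: ω = 2π·f = 2π·60 = 377 rad/s.
Step 2 — Component impedances:
  R: Z = R = 402 Ω
  C: Z = 1/(jωC) = -j/(ω·C) = 0 - j4.737e+04 Ω
Step 3 — Series combination: Z_total = R + C = 402 - j4.737e+04 Ω = 4.737e+04∠-89.5° Ω.
Step 4 — Source phasor: V = 29.7∠163.2° V = -28.43 + j8.584 V.
Step 5 — Ohm's law: I = V / Z_total = (-28.43 + j8.584) / (402 - j4.737e+04) = -0.0001863 - j0.0005987 A.
Step 6 — Convert to polar: |I| = 0.000627 A, ∠I = -107.3°.

I = 0.000627∠-107.3° A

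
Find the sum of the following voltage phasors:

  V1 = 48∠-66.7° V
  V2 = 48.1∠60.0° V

Step 1 — Convert each phasor to rectangular form:
  V1 = 48·(cos(-66.7°) + j·sin(-66.7°)) = 18.99 - j44.09 V
  V2 = 48.1·(cos(60.0°) + j·sin(60.0°)) = 24.05 + j41.66 V
Step 2 — Sum components: V_total = 43.04 - j2.43 V.
Step 3 — Convert to polar: |V_total| = 43.1 V, ∠V_total = -3.2°.

V_total = 43.1∠-3.2° V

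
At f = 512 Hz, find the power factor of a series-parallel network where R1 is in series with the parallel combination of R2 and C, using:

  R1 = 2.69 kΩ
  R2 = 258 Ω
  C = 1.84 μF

Step 1 — Angular frequency: ω = 2π·f = 2π·512 = 3217 rad/s.
Step 2 — Component impedances:
  R1: Z = R = 2690 Ω
  R2: Z = R = 258 Ω
  C: Z = 1/(jωC) = -j/(ω·C) = 0 - j168.9 Ω
Step 3 — Parallel branch: R2 || C = 1/(1/R2 + 1/C) = 77.43 - j118.2 Ω.
Step 4 — Series with R1: Z_total = R1 + (R2 || C) = 2767 - j118.2 Ω = 2770∠-2.4° Ω.
Step 5 — Power factor: PF = cos(φ) = Re(Z)/|Z| = 2767.4/2770 = 0.9991.
Step 6 — Type: Im(Z) = -118.2 ⇒ leading (phase φ = -2.4°).

PF = 0.9991 (leading, φ = -2.4°)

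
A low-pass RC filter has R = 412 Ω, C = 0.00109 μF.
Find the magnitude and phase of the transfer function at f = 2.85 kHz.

Step 1 — Angular frequency: ω = 2π·2850 = 1.791e+04 rad/s.
Step 2 — Transfer function: H(jω) = 1/(1 + jωRC).
Step 3 — Denominator: 1 + jωRC = 1 + j·1.791e+04·412·1.09e-09 = 1 + j0.008042.
Step 4 — H = 0.9999 - j0.008041.
Step 5 — Magnitude: |H| = 1 (-0.0 dB); phase: φ = -0.5°.

|H| = 1 (-0.0 dB), φ = -0.5°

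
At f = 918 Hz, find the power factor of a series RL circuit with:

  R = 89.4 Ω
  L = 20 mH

Step 1 — Angular frequency: ω = 2π·f = 2π·918 = 5768 rad/s.
Step 2 — Component impedances:
  R: Z = R = 89.4 Ω
  L: Z = jωL = j·5768·0.02 = 0 + j115.4 Ω
Step 3 — Series combination: Z_total = R + L = 89.4 + j115.4 Ω = 145.9∠52.2° Ω.
Step 4 — Power factor: PF = cos(φ) = Re(Z)/|Z| = 89.4/145.946 = 0.6126.
Step 5 — Type: Im(Z) = 115.4 ⇒ lagging (phase φ = 52.2°).

PF = 0.6126 (lagging, φ = 52.2°)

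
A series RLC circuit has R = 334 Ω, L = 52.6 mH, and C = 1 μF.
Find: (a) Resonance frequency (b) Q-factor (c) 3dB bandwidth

Step 1 — Resonance: ω₀ = 1/√(LC) = 1/√(0.0526·1e-06) = 4360 rad/s.
Step 2 — f₀ = ω₀/(2π) = 693.9 Hz.
Step 3 — Series Q: Q = ω₀L/R = 4360·0.0526/334 = 0.6867.
Step 4 — Bandwidth: Δω = ω₀/Q = 6350 rad/s; BW = Δω/(2π) = 1011 Hz.

(a) f₀ = 693.9 Hz  (b) Q = 0.6867  (c) BW = 1011 Hz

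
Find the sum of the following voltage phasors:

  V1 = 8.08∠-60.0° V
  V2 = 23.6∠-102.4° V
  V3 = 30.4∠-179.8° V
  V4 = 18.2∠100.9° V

Step 1 — Convert each phasor to rectangular form:
  V1 = 8.08·(cos(-60.0°) + j·sin(-60.0°)) = 4.04 - j6.997 V
  V2 = 23.6·(cos(-102.4°) + j·sin(-102.4°)) = -5.068 - j23.05 V
  V3 = 30.4·(cos(-179.8°) + j·sin(-179.8°)) = -30.4 - j0.1061 V
  V4 = 18.2·(cos(100.9°) + j·sin(100.9°)) = -3.442 + j17.87 V
Step 2 — Sum components: V_total = -34.87 - j12.28 V.
Step 3 — Convert to polar: |V_total| = 36.97 V, ∠V_total = -160.6°.

V_total = 36.97∠-160.6° V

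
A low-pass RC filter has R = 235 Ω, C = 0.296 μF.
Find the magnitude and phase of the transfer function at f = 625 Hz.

Step 1 — Angular frequency: ω = 2π·625 = 3927 rad/s.
Step 2 — Transfer function: H(jω) = 1/(1 + jωRC).
Step 3 — Denominator: 1 + jωRC = 1 + j·3927·235·2.96e-07 = 1 + j0.2732.
Step 4 — H = 0.9306 - j0.2542.
Step 5 — Magnitude: |H| = 0.9647 (-0.3 dB); phase: φ = -15.3°.

|H| = 0.9647 (-0.3 dB), φ = -15.3°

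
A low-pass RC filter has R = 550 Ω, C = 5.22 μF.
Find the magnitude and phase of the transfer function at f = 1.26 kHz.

Step 1 — Angular frequency: ω = 2π·1260 = 7917 rad/s.
Step 2 — Transfer function: H(jω) = 1/(1 + jωRC).
Step 3 — Denominator: 1 + jωRC = 1 + j·7917·550·5.22e-06 = 1 + j22.73.
Step 4 — H = 0.001932 - j0.04391.
Step 5 — Magnitude: |H| = 0.04395 (-27.1 dB); phase: φ = -87.5°.

|H| = 0.04395 (-27.1 dB), φ = -87.5°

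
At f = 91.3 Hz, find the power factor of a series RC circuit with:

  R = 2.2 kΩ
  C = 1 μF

Step 1 — Angular frequency: ω = 2π·f = 2π·91.3 = 573.7 rad/s.
Step 2 — Component impedances:
  R: Z = R = 2200 Ω
  C: Z = 1/(jωC) = -j/(ω·C) = 0 - j1743 Ω
Step 3 — Series combination: Z_total = R + C = 2200 - j1743 Ω = 2807∠-38.4° Ω.
Step 4 — Power factor: PF = cos(φ) = Re(Z)/|Z| = 2200/2807 = 0.7838.
Step 5 — Type: Im(Z) = -1743 ⇒ leading (phase φ = -38.4°).

PF = 0.7838 (leading, φ = -38.4°)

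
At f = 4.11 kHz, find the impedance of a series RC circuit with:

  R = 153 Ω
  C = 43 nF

Step 1 — Angular frequency: ω = 2π·f = 2π·4110 = 2.582e+04 rad/s.
Step 2 — Component impedances:
  R: Z = R = 153 Ω
  C: Z = 1/(jωC) = -j/(ω·C) = 0 - j900.6 Ω
Step 3 — Series combination: Z_total = R + C = 153 - j900.6 Ω = 913.5∠-80.4° Ω.

Z = 153 - j900.6 Ω = 913.5∠-80.4° Ω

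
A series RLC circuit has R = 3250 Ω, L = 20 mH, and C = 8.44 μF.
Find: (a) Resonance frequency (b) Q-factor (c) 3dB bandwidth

Step 1 — Resonance: ω₀ = 1/√(LC) = 1/√(0.02·8.44e-06) = 2434 rad/s.
Step 2 — f₀ = ω₀/(2π) = 387.4 Hz.
Step 3 — Series Q: Q = ω₀L/R = 2434·0.02/3250 = 0.01498.
Step 4 — Bandwidth: Δω = ω₀/Q = 1.625e+05 rad/s; BW = Δω/(2π) = 2.586e+04 Hz.

(a) f₀ = 387.4 Hz  (b) Q = 0.01498  (c) BW = 2.586e+04 Hz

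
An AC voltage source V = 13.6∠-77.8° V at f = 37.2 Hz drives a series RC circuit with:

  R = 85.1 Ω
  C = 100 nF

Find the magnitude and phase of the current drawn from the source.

Step 1 — Angular frequency: ω = 2π·f = 2π·37.2 = 233.7 rad/s.
Step 2 — Component impedances:
  R: Z = R = 85.1 Ω
  C: Z = 1/(jωC) = -j/(ω·C) = 0 - j4.278e+04 Ω
Step 3 — Series combination: Z_total = R + C = 85.1 - j4.278e+04 Ω = 4.278e+04∠-89.9° Ω.
Step 4 — Source phasor: V = 13.6∠-77.8° V = 2.874 - j13.29 V.
Step 5 — Ohm's law: I = V / Z_total = (2.874 - j13.29) / (85.1 - j4.278e+04) = 0.0003108 + j6.656e-05 A.
Step 6 — Convert to polar: |I| = 0.0003179 A, ∠I = 12.1°.

I = 0.0003179∠12.1° A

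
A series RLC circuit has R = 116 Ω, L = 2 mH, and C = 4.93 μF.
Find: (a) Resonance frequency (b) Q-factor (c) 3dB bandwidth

Step 1 — Resonance: ω₀ = 1/√(LC) = 1/√(0.002·4.93e-06) = 1.007e+04 rad/s.
Step 2 — f₀ = ω₀/(2π) = 1603 Hz.
Step 3 — Series Q: Q = ω₀L/R = 1.007e+04·0.002/116 = 0.1736.
Step 4 — Bandwidth: Δω = ω₀/Q = 5.8e+04 rad/s; BW = Δω/(2π) = 9231 Hz.

(a) f₀ = 1603 Hz  (b) Q = 0.1736  (c) BW = 9231 Hz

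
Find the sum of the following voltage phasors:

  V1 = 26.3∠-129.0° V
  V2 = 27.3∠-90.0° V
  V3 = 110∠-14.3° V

Step 1 — Convert each phasor to rectangular form:
  V1 = 26.3·(cos(-129.0°) + j·sin(-129.0°)) = -16.55 - j20.44 V
  V2 = 27.3·(cos(-90.0°) + j·sin(-90.0°)) = 0 - j27.3 V
  V3 = 110·(cos(-14.3°) + j·sin(-14.3°)) = 106.6 - j27.17 V
Step 2 — Sum components: V_total = 90.04 - j74.91 V.
Step 3 — Convert to polar: |V_total| = 117.1 V, ∠V_total = -39.8°.

V_total = 117.1∠-39.8° V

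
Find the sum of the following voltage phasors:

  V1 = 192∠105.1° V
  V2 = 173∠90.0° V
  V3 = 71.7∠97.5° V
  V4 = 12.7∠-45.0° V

Step 1 — Convert each phasor to rectangular form:
  V1 = 192·(cos(105.1°) + j·sin(105.1°)) = -50.02 + j185.4 V
  V2 = 173·(cos(90.0°) + j·sin(90.0°)) = 0 + j173 V
  V3 = 71.7·(cos(97.5°) + j·sin(97.5°)) = -9.359 + j71.09 V
  V4 = 12.7·(cos(-45.0°) + j·sin(-45.0°)) = 8.98 - j8.98 V
Step 2 — Sum components: V_total = -50.4 + j420.5 V.
Step 3 — Convert to polar: |V_total| = 423.5 V, ∠V_total = 96.8°.

V_total = 423.5∠96.8° V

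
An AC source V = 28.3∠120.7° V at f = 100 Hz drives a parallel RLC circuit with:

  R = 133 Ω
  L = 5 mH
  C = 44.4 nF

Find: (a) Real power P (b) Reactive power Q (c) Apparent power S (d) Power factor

Step 1 — Angular frequency: ω = 2π·f = 2π·100 = 628.3 rad/s.
Step 2 — Component impedances:
  R: Z = R = 133 Ω
  L: Z = jωL = j·628.3·0.005 = 0 + j3.142 Ω
  C: Z = 1/(jωC) = -j/(ω·C) = 0 - j3.585e+04 Ω
Step 3 — Parallel combination: 1/Z_total = 1/R + 1/L + 1/C; Z_total = 0.07418 + j3.14 Ω = 3.141∠88.6° Ω.
Step 4 — Source phasor: V = 28.3∠120.7° V = -14.45 + j24.33 V.
Step 5 — Current: I = V / Z = 7.636 + j4.782 A = 9.01∠32.1° A.
Step 6 — Complex power: S = V·I* = 6.022 + j254.9 VA.
Step 7 — Real power: P = Re(S) = 6.022 W.
Step 8 — Reactive power: Q = Im(S) = 254.9 VAR.
Step 9 — Apparent power: |S| = 255 VA.
Step 10 — Power factor: PF = P/|S| = 0.02362 (lagging).

(a) P = 6.022 W  (b) Q = 254.9 VAR  (c) S = 255 VA  (d) PF = 0.02362 (lagging)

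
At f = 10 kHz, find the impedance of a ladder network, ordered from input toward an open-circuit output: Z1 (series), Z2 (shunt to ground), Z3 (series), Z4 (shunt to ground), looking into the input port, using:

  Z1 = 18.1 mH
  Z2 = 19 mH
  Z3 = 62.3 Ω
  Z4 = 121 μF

Step 1 — Angular frequency: ω = 2π·f = 2π·1e+04 = 6.283e+04 rad/s.
Step 2 — Component impedances:
  Z1: Z = jωL = j·6.283e+04·0.0181 = 0 + j1137 Ω
  Z2: Z = jωL = j·6.283e+04·0.019 = 0 + j1194 Ω
  Z3: Z = R = 62.3 Ω
  Z4: Z = 1/(jωC) = -j/(ω·C) = 0 - j0.1315 Ω
Step 3 — Ladder network (open output): work backward from the far end, alternating series and parallel combinations. Z_in = 62.14 + j1140 Ω = 1142∠86.9° Ω.

Z = 62.14 + j1140 Ω = 1142∠86.9° Ω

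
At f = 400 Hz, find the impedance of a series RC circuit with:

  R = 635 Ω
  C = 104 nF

Step 1 — Angular frequency: ω = 2π·f = 2π·400 = 2513 rad/s.
Step 2 — Component impedances:
  R: Z = R = 635 Ω
  C: Z = 1/(jωC) = -j/(ω·C) = 0 - j3826 Ω
Step 3 — Series combination: Z_total = R + C = 635 - j3826 Ω = 3878∠-80.6° Ω.

Z = 635 - j3826 Ω = 3878∠-80.6° Ω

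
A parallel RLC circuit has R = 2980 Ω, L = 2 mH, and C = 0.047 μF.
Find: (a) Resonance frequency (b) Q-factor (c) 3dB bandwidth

Step 1 — Resonance: ω₀ = 1/√(LC) = 1/√(0.002·4.7e-08) = 1.031e+05 rad/s.
Step 2 — f₀ = ω₀/(2π) = 1.642e+04 Hz.
Step 3 — Parallel Q: Q = R/(ω₀L) = 2980/(1.031e+05·0.002) = 14.45.
Step 4 — Bandwidth: Δω = ω₀/Q = 7140 rad/s; BW = Δω/(2π) = 1136 Hz.

(a) f₀ = 1.642e+04 Hz  (b) Q = 14.45  (c) BW = 1136 Hz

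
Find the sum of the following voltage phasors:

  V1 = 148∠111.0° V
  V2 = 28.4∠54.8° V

Step 1 — Convert each phasor to rectangular form:
  V1 = 148·(cos(111.0°) + j·sin(111.0°)) = -53.04 + j138.2 V
  V2 = 28.4·(cos(54.8°) + j·sin(54.8°)) = 16.37 + j23.21 V
Step 2 — Sum components: V_total = -36.67 + j161.4 V.
Step 3 — Convert to polar: |V_total| = 165.5 V, ∠V_total = 102.8°.

V_total = 165.5∠102.8° V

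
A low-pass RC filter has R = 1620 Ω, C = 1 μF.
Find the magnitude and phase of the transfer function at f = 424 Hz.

Step 1 — Angular frequency: ω = 2π·424 = 2664 rad/s.
Step 2 — Transfer function: H(jω) = 1/(1 + jωRC).
Step 3 — Denominator: 1 + jωRC = 1 + j·2664·1620·1e-06 = 1 + j4.316.
Step 4 — H = 0.05095 - j0.2199.
Step 5 — Magnitude: |H| = 0.2257 (-12.9 dB); phase: φ = -77.0°.

|H| = 0.2257 (-12.9 dB), φ = -77.0°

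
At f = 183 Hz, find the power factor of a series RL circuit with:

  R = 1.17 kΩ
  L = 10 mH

Step 1 — Angular frequency: ω = 2π·f = 2π·183 = 1150 rad/s.
Step 2 — Component impedances:
  R: Z = R = 1170 Ω
  L: Z = jωL = j·1150·0.01 = 0 + j11.5 Ω
Step 3 — Series combination: Z_total = R + L = 1170 + j11.5 Ω = 1170∠0.6° Ω.
Step 4 — Power factor: PF = cos(φ) = Re(Z)/|Z| = 1170/1170 = 1.
Step 5 — Type: Im(Z) = 11.5 ⇒ lagging (phase φ = 0.6°).

PF = 1 (lagging, φ = 0.6°)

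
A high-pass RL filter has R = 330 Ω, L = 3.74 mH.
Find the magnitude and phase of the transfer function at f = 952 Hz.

Step 1 — Angular frequency: ω = 2π·952 = 5982 rad/s.
Step 2 — Transfer function: H(jω) = jωL/(R + jωL).
Step 3 — Numerator jωL = j·22.37; denominator R + jωL = 330 + j22.37.
Step 4 — H = 0.004575 + j0.06748.
Step 5 — Magnitude: |H| = 0.06764 (-23.4 dB); phase: φ = 86.1°.

|H| = 0.06764 (-23.4 dB), φ = 86.1°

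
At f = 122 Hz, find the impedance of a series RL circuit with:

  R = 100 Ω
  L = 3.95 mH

Step 1 — Angular frequency: ω = 2π·f = 2π·122 = 766.5 rad/s.
Step 2 — Component impedances:
  R: Z = R = 100 Ω
  L: Z = jωL = j·766.5·0.00395 = 0 + j3.028 Ω
Step 3 — Series combination: Z_total = R + L = 100 + j3.028 Ω = 100∠1.7° Ω.

Z = 100 + j3.028 Ω = 100∠1.7° Ω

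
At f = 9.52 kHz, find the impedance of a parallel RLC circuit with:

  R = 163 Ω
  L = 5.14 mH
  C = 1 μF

Step 1 — Angular frequency: ω = 2π·f = 2π·9520 = 5.982e+04 rad/s.
Step 2 — Component impedances:
  R: Z = R = 163 Ω
  L: Z = jωL = j·5.982e+04·0.00514 = 0 + j307.5 Ω
  C: Z = 1/(jωC) = -j/(ω·C) = 0 - j16.72 Ω
Step 3 — Parallel combination: 1/Z_total = 1/R + 1/L + 1/C; Z_total = 1.895 - j17.47 Ω = 17.58∠-83.8° Ω.

Z = 1.895 - j17.47 Ω = 17.58∠-83.8° Ω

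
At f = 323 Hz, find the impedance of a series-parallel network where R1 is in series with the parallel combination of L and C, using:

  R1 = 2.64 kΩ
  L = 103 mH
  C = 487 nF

Step 1 — Angular frequency: ω = 2π·f = 2π·323 = 2029 rad/s.
Step 2 — Component impedances:
  R1: Z = R = 2640 Ω
  L: Z = jωL = j·2029·0.103 = 0 + j209 Ω
  C: Z = 1/(jωC) = -j/(ω·C) = 0 - j1012 Ω
Step 3 — Parallel branch: L || C = 1/(1/L + 1/C) = 0 + j263.5 Ω.
Step 4 — Series with R1: Z_total = R1 + (L || C) = 2640 + j263.5 Ω = 2653∠5.7° Ω.

Z = 2640 + j263.5 Ω = 2653∠5.7° Ω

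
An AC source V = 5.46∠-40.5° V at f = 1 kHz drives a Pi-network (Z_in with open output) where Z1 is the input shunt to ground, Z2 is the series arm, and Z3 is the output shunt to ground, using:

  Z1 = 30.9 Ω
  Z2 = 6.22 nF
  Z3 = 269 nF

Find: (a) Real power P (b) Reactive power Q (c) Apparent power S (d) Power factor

Step 1 — Angular frequency: ω = 2π·f = 2π·1000 = 6283 rad/s.
Step 2 — Component impedances:
  Z1: Z = R = 30.9 Ω
  Z2: Z = 1/(jωC) = -j/(ω·C) = 0 - j2.559e+04 Ω
  Z3: Z = 1/(jωC) = -j/(ω·C) = 0 - j591.7 Ω
Step 3 — With open output, the series arm Z2 and the output shunt Z3 appear in series to ground: Z2 + Z3 = 0 - j2.618e+04 Ω.
Step 4 — Parallel with input shunt Z1: Z_in = Z1 || (Z2 + Z3) = 30.9 - j0.03647 Ω = 30.9∠-0.1° Ω.
Step 5 — Source phasor: V = 5.46∠-40.5° V = 4.152 - j3.546 V.
Step 6 — Current: I = V / Z = 0.1345 - j0.1146 A = 0.1767∠-40.4° A.
Step 7 — Complex power: S = V·I* = 0.9648 - j0.001139 VA.
Step 8 — Real power: P = Re(S) = 0.9648 W.
Step 9 — Reactive power: Q = Im(S) = -0.001139 VAR.
Step 10 — Apparent power: |S| = 0.9648 VA.
Step 11 — Power factor: PF = P/|S| = 1 (leading).

(a) P = 0.9648 W  (b) Q = -0.001139 VAR  (c) S = 0.9648 VA  (d) PF = 1 (leading)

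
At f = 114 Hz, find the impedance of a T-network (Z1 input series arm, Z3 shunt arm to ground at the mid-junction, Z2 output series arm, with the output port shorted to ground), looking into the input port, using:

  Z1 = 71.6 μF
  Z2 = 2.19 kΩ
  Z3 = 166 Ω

Step 1 — Angular frequency: ω = 2π·f = 2π·114 = 716.3 rad/s.
Step 2 — Component impedances:
  Z1: Z = 1/(jωC) = -j/(ω·C) = 0 - j19.5 Ω
  Z2: Z = R = 2190 Ω
  Z3: Z = R = 166 Ω
Step 3 — With the output port shorted to ground, the output series arm Z2 runs from the junction to ground; the shunt arm Z3 also runs from the junction to ground. They appear in parallel: Z3 || Z2 = 154.3 Ω.
Step 4 — Series with input arm Z1: Z_in = Z1 + (Z3 || Z2) = 154.3 - j19.5 Ω = 155.5∠-7.2° Ω.

Z = 154.3 - j19.5 Ω = 155.5∠-7.2° Ω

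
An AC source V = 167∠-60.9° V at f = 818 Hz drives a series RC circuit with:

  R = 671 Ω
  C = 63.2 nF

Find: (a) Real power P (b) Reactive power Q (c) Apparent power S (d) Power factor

Step 1 — Angular frequency: ω = 2π·f = 2π·818 = 5140 rad/s.
Step 2 — Component impedances:
  R: Z = R = 671 Ω
  C: Z = 1/(jωC) = -j/(ω·C) = 0 - j3079 Ω
Step 3 — Series combination: Z_total = R + C = 671 - j3079 Ω = 3151∠-77.7° Ω.
Step 4 — Source phasor: V = 167∠-60.9° V = 81.22 - j145.9 V.
Step 5 — Current: I = V / Z = 0.05074 + j0.01532 A = 0.053∠16.8° A.
Step 6 — Complex power: S = V·I* = 1.885 - j8.648 VA.
Step 7 — Real power: P = Re(S) = 1.885 W.
Step 8 — Reactive power: Q = Im(S) = -8.648 VAR.
Step 9 — Apparent power: |S| = 8.851 VA.
Step 10 — Power factor: PF = P/|S| = 0.213 (leading).

(a) P = 1.885 W  (b) Q = -8.648 VAR  (c) S = 8.851 VA  (d) PF = 0.213 (leading)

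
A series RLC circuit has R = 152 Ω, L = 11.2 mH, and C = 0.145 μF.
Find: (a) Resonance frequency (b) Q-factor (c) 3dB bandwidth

Step 1 — Resonance: ω₀ = 1/√(LC) = 1/√(0.0112·1.45e-07) = 2.481e+04 rad/s.
Step 2 — f₀ = ω₀/(2π) = 3949 Hz.
Step 3 — Series Q: Q = ω₀L/R = 2.481e+04·0.0112/152 = 1.828.
Step 4 — Bandwidth: Δω = ω₀/Q = 1.357e+04 rad/s; BW = Δω/(2π) = 2160 Hz.

(a) f₀ = 3949 Hz  (b) Q = 1.828  (c) BW = 2160 Hz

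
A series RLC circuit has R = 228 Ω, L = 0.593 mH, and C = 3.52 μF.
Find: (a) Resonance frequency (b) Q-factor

Step 1 — Resonance condition Im(Z)=0 gives ω₀ = 1/√(LC).
Step 2 — ω₀ = 1/√(0.000593·3.52e-06) = 2.189e+04 rad/s.
Step 3 — f₀ = ω₀/(2π) = 3484 Hz.
Step 4 — Series Q: Q = ω₀L/R = 2.189e+04·0.000593/228 = 0.05693.

(a) f₀ = 3484 Hz  (b) Q = 0.05693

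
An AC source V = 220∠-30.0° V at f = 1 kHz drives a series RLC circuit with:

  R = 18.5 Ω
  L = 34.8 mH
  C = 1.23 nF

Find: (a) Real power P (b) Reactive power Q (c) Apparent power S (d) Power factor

Step 1 — Angular frequency: ω = 2π·f = 2π·1000 = 6283 rad/s.
Step 2 — Component impedances:
  R: Z = R = 18.5 Ω
  L: Z = jωL = j·6283·0.0348 = 0 + j218.7 Ω
  C: Z = 1/(jωC) = -j/(ω·C) = 0 - j1.294e+05 Ω
Step 3 — Series combination: Z_total = R + L + C = 18.5 - j1.292e+05 Ω = 1.292e+05∠-90.0° Ω.
Step 4 — Source phasor: V = 220∠-30.0° V = 190.5 - j110 V.
Step 5 — Current: I = V / Z = 0.0008518 + j0.001475 A = 0.001703∠60.0° A.
Step 6 — Complex power: S = V·I* = 5.366e-05 - j0.3747 VA.
Step 7 — Real power: P = Re(S) = 5.366e-05 W.
Step 8 — Reactive power: Q = Im(S) = -0.3747 VAR.
Step 9 — Apparent power: |S| = 0.3747 VA.
Step 10 — Power factor: PF = P/|S| = 0.0001432 (leading).

(a) P = 5.366e-05 W  (b) Q = -0.3747 VAR  (c) S = 0.3747 VA  (d) PF = 0.0001432 (leading)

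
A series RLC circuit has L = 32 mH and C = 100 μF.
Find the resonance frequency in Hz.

Step 1 — Resonance condition Im(Z)=0 gives ω₀ = 1/√(LC).
Step 2 — ω₀ = 1/√(0.032·0.0001) = 559 rad/s.
Step 3 — f₀ = ω₀/(2π) = 88.97 Hz.

f₀ = 88.97 Hz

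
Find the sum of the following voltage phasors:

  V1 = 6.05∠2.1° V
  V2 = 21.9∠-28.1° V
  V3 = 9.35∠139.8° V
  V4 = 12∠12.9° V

Step 1 — Convert each phasor to rectangular form:
  V1 = 6.05·(cos(2.1°) + j·sin(2.1°)) = 6.046 + j0.2217 V
  V2 = 21.9·(cos(-28.1°) + j·sin(-28.1°)) = 19.32 - j10.32 V
  V3 = 9.35·(cos(139.8°) + j·sin(139.8°)) = -7.141 + j6.035 V
  V4 = 12·(cos(12.9°) + j·sin(12.9°)) = 11.7 + j2.679 V
Step 2 — Sum components: V_total = 29.92 - j1.379 V.
Step 3 — Convert to polar: |V_total| = 29.95 V, ∠V_total = -2.6°.

V_total = 29.95∠-2.6° V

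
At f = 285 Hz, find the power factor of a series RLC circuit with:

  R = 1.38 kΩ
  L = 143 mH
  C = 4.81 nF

Step 1 — Angular frequency: ω = 2π·f = 2π·285 = 1791 rad/s.
Step 2 — Component impedances:
  R: Z = R = 1380 Ω
  L: Z = jωL = j·1791·0.143 = 0 + j256.1 Ω
  C: Z = 1/(jωC) = -j/(ω·C) = 0 - j1.161e+05 Ω
Step 3 — Series combination: Z_total = R + L + C = 1380 - j1.158e+05 Ω = 1.159e+05∠-89.3° Ω.
Step 4 — Power factor: PF = cos(φ) = Re(Z)/|Z| = 1380/1.159e+05 = 0.01191.
Step 5 — Type: Im(Z) = -1.158e+05 ⇒ leading (phase φ = -89.3°).

PF = 0.01191 (leading, φ = -89.3°)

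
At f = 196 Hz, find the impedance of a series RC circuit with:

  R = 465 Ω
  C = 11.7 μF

Step 1 — Angular frequency: ω = 2π·f = 2π·196 = 1232 rad/s.
Step 2 — Component impedances:
  R: Z = R = 465 Ω
  C: Z = 1/(jωC) = -j/(ω·C) = 0 - j69.4 Ω
Step 3 — Series combination: Z_total = R + C = 465 - j69.4 Ω = 470.2∠-8.5° Ω.

Z = 465 - j69.4 Ω = 470.2∠-8.5° Ω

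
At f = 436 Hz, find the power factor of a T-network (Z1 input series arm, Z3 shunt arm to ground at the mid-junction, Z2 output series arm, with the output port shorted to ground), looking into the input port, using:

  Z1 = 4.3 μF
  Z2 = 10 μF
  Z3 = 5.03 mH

Step 1 — Angular frequency: ω = 2π·f = 2π·436 = 2739 rad/s.
Step 2 — Component impedances:
  Z1: Z = 1/(jωC) = -j/(ω·C) = 0 - j84.89 Ω
  Z2: Z = 1/(jωC) = -j/(ω·C) = 0 - j36.5 Ω
  Z3: Z = jωL = j·2739·0.00503 = 0 + j13.78 Ω
Step 3 — With the output port shorted to ground, the output series arm Z2 runs from the junction to ground; the shunt arm Z3 also runs from the junction to ground. They appear in parallel: Z3 || Z2 = 0 + j22.14 Ω.
Step 4 — Series with input arm Z1: Z_in = Z1 + (Z3 || Z2) = 0 - j62.76 Ω = 62.76∠-90.0° Ω.
Step 5 — Power factor: PF = cos(φ) = Re(Z)/|Z| = 0/62.76 = 0.
Step 6 — Type: Im(Z) = -62.76 ⇒ leading (phase φ = -90.0°).

PF = 0 (leading, φ = -90.0°)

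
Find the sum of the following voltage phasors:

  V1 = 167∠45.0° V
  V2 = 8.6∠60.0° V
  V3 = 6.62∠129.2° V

Step 1 — Convert each phasor to rectangular form:
  V1 = 167·(cos(45.0°) + j·sin(45.0°)) = 118.1 + j118.1 V
  V2 = 8.6·(cos(60.0°) + j·sin(60.0°)) = 4.3 + j7.448 V
  V3 = 6.62·(cos(129.2°) + j·sin(129.2°)) = -4.184 + j5.13 V
Step 2 — Sum components: V_total = 118.2 + j130.7 V.
Step 3 — Convert to polar: |V_total| = 176.2 V, ∠V_total = 47.9°.

V_total = 176.2∠47.9° V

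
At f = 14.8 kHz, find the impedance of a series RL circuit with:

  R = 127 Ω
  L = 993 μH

Step 1 — Angular frequency: ω = 2π·f = 2π·1.48e+04 = 9.299e+04 rad/s.
Step 2 — Component impedances:
  R: Z = R = 127 Ω
  L: Z = jωL = j·9.299e+04·0.000993 = 0 + j92.34 Ω
Step 3 — Series combination: Z_total = R + L = 127 + j92.34 Ω = 157∠36.0° Ω.

Z = 127 + j92.34 Ω = 157∠36.0° Ω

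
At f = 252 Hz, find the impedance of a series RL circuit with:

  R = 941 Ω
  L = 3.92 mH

Step 1 — Angular frequency: ω = 2π·f = 2π·252 = 1583 rad/s.
Step 2 — Component impedances:
  R: Z = R = 941 Ω
  L: Z = jωL = j·1583·0.00392 = 0 + j6.207 Ω
Step 3 — Series combination: Z_total = R + L = 941 + j6.207 Ω = 941∠0.4° Ω.

Z = 941 + j6.207 Ω = 941∠0.4° Ω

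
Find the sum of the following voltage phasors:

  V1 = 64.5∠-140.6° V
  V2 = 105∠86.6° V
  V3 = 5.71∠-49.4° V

Step 1 — Convert each phasor to rectangular form:
  V1 = 64.5·(cos(-140.6°) + j·sin(-140.6°)) = -49.84 - j40.94 V
  V2 = 105·(cos(86.6°) + j·sin(86.6°)) = 6.227 + j104.8 V
  V3 = 5.71·(cos(-49.4°) + j·sin(-49.4°)) = 3.716 - j4.335 V
Step 2 — Sum components: V_total = -39.9 + j59.54 V.
Step 3 — Convert to polar: |V_total| = 71.67 V, ∠V_total = 123.8°.

V_total = 71.67∠123.8° V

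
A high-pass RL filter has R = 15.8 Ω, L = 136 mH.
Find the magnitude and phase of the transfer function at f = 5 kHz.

Step 1 — Angular frequency: ω = 2π·5000 = 3.142e+04 rad/s.
Step 2 — Transfer function: H(jω) = jωL/(R + jωL).
Step 3 — Numerator jωL = j·4273; denominator R + jωL = 15.8 + j4273.
Step 4 — H = 1 + j0.003698.
Step 5 — Magnitude: |H| = 1 (-0.0 dB); phase: φ = 0.2°.

|H| = 1 (-0.0 dB), φ = 0.2°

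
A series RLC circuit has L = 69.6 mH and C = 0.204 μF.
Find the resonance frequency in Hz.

Step 1 — Resonance condition Im(Z)=0 gives ω₀ = 1/√(LC).
Step 2 — ω₀ = 1/√(0.0696·2.04e-07) = 8392 rad/s.
Step 3 — f₀ = ω₀/(2π) = 1336 Hz.

f₀ = 1336 Hz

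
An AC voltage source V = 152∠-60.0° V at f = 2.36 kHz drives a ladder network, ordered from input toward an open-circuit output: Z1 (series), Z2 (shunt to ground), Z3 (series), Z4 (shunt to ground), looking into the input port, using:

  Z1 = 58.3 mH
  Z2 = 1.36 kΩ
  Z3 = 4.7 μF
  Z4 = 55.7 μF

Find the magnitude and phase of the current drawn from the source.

Step 1 — Angular frequency: ω = 2π·f = 2π·2360 = 1.483e+04 rad/s.
Step 2 — Component impedances:
  Z1: Z = jωL = j·1.483e+04·0.0583 = 0 + j864.5 Ω
  Z2: Z = R = 1360 Ω
  Z3: Z = 1/(jωC) = -j/(ω·C) = 0 - j14.35 Ω
  Z4: Z = 1/(jωC) = -j/(ω·C) = 0 - j1.211 Ω
Step 3 — Ladder network (open output): work backward from the far end, alternating series and parallel combinations. Z_in = 0.178 + j848.9 Ω = 848.9∠90.0° Ω.
Step 4 — Source phasor: V = 152∠-60.0° V = 76 - j131.6 V.
Step 5 — Ohm's law: I = V / Z_total = (76 - j131.6) / (0.178 + j848.9) = -0.155 - j0.08956 A.
Step 6 — Convert to polar: |I| = 0.179 A, ∠I = -150.0°.

I = 0.179∠-150.0° A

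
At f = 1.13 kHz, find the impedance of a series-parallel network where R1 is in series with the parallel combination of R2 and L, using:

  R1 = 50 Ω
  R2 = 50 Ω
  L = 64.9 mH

Step 1 — Angular frequency: ω = 2π·f = 2π·1130 = 7100 rad/s.
Step 2 — Component impedances:
  R1: Z = R = 50 Ω
  R2: Z = R = 50 Ω
  L: Z = jωL = j·7100·0.0649 = 0 + j460.8 Ω
Step 3 — Parallel branch: R2 || L = 1/(1/R2 + 1/L) = 49.42 + j5.362 Ω.
Step 4 — Series with R1: Z_total = R1 + (R2 || L) = 99.42 + j5.362 Ω = 99.56∠3.1° Ω.

Z = 99.42 + j5.362 Ω = 99.56∠3.1° Ω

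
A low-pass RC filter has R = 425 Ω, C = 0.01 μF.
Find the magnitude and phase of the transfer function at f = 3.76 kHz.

Step 1 — Angular frequency: ω = 2π·3760 = 2.362e+04 rad/s.
Step 2 — Transfer function: H(jω) = 1/(1 + jωRC).
Step 3 — Denominator: 1 + jωRC = 1 + j·2.362e+04·425·1e-08 = 1 + j0.1004.
Step 4 — H = 0.99 - j0.0994.
Step 5 — Magnitude: |H| = 0.995 (-0.0 dB); phase: φ = -5.7°.

|H| = 0.995 (-0.0 dB), φ = -5.7°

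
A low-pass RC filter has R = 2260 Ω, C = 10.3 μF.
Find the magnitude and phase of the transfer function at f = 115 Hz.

Step 1 — Angular frequency: ω = 2π·115 = 722.6 rad/s.
Step 2 — Transfer function: H(jω) = 1/(1 + jωRC).
Step 3 — Denominator: 1 + jωRC = 1 + j·722.6·2260·1.03e-05 = 1 + j16.82.
Step 4 — H = 0.003522 - j0.05924.
Step 5 — Magnitude: |H| = 0.05935 (-24.5 dB); phase: φ = -86.6°.

|H| = 0.05935 (-24.5 dB), φ = -86.6°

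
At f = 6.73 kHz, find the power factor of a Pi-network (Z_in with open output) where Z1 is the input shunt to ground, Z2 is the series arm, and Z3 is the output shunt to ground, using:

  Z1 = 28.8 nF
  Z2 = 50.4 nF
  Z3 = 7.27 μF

Step 1 — Angular frequency: ω = 2π·f = 2π·6730 = 4.229e+04 rad/s.
Step 2 — Component impedances:
  Z1: Z = 1/(jωC) = -j/(ω·C) = 0 - j821.1 Ω
  Z2: Z = 1/(jωC) = -j/(ω·C) = 0 - j469.2 Ω
  Z3: Z = 1/(jωC) = -j/(ω·C) = 0 - j3.253 Ω
Step 3 — With open output, the series arm Z2 and the output shunt Z3 appear in series to ground: Z2 + Z3 = 0 - j472.5 Ω.
Step 4 — Parallel with input shunt Z1: Z_in = Z1 || (Z2 + Z3) = 0 - j299.9 Ω = 299.9∠-90.0° Ω.
Step 5 — Power factor: PF = cos(φ) = Re(Z)/|Z| = 0/299.9 = 0.
Step 6 — Type: Im(Z) = -299.9 ⇒ leading (phase φ = -90.0°).

PF = 0 (leading, φ = -90.0°)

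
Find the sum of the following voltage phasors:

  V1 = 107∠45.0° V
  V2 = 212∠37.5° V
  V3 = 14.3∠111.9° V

Step 1 — Convert each phasor to rectangular form:
  V1 = 107·(cos(45.0°) + j·sin(45.0°)) = 75.66 + j75.66 V
  V2 = 212·(cos(37.5°) + j·sin(37.5°)) = 168.2 + j129.1 V
  V3 = 14.3·(cos(111.9°) + j·sin(111.9°)) = -5.334 + j13.27 V
Step 2 — Sum components: V_total = 238.5 + j218 V.
Step 3 — Convert to polar: |V_total| = 323.1 V, ∠V_total = 42.4°.

V_total = 323.1∠42.4° V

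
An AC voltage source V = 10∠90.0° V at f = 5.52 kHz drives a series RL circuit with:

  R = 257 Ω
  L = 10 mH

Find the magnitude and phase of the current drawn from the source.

Step 1 — Angular frequency: ω = 2π·f = 2π·5520 = 3.468e+04 rad/s.
Step 2 — Component impedances:
  R: Z = R = 257 Ω
  L: Z = jωL = j·3.468e+04·0.01 = 0 + j346.8 Ω
Step 3 — Series combination: Z_total = R + L = 257 + j346.8 Ω = 431.7∠53.5° Ω.
Step 4 — Source phasor: V = 10∠90.0° V = 0 + j10 V.
Step 5 — Ohm's law: I = V / Z_total = (0 + j10) / (257 + j346.8) = 0.01861 + j0.01379 A.
Step 6 — Convert to polar: |I| = 0.02317 A, ∠I = 36.5°.

I = 0.02317∠36.5° A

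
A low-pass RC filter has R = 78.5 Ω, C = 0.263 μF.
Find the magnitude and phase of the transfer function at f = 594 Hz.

Step 1 — Angular frequency: ω = 2π·594 = 3732 rad/s.
Step 2 — Transfer function: H(jω) = 1/(1 + jωRC).
Step 3 — Denominator: 1 + jωRC = 1 + j·3732·78.5·2.63e-07 = 1 + j0.07705.
Step 4 — H = 0.9941 - j0.0766.
Step 5 — Magnitude: |H| = 0.997 (-0.0 dB); phase: φ = -4.4°.

|H| = 0.997 (-0.0 dB), φ = -4.4°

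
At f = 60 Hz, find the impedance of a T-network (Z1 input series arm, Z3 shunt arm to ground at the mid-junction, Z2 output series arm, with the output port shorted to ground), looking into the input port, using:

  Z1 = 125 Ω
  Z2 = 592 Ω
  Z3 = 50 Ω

Step 1 — Angular frequency: ω = 2π·f = 2π·60 = 377 rad/s.
Step 2 — Component impedances:
  Z1: Z = R = 125 Ω
  Z2: Z = R = 592 Ω
  Z3: Z = R = 50 Ω
Step 3 — With the output port shorted to ground, the output series arm Z2 runs from the junction to ground; the shunt arm Z3 also runs from the junction to ground. They appear in parallel: Z3 || Z2 = 46.11 Ω.
Step 4 — Series with input arm Z1: Z_in = Z1 + (Z3 || Z2) = 171.1 Ω = 171.1∠0.0° Ω.

Z = 171.1 Ω = 171.1∠0.0° Ω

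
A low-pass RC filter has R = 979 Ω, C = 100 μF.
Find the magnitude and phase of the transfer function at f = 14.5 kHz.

Step 1 — Angular frequency: ω = 2π·1.45e+04 = 9.111e+04 rad/s.
Step 2 — Transfer function: H(jω) = 1/(1 + jωRC).
Step 3 — Denominator: 1 + jωRC = 1 + j·9.111e+04·979·0.0001 = 1 + j8919.
Step 4 — H = 1.257e-08 - j0.0001121.
Step 5 — Magnitude: |H| = 0.0001121 (-79.0 dB); phase: φ = -90.0°.

|H| = 0.0001121 (-79.0 dB), φ = -90.0°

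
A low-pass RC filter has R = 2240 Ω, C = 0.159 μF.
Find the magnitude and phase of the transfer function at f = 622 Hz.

Step 1 — Angular frequency: ω = 2π·622 = 3908 rad/s.
Step 2 — Transfer function: H(jω) = 1/(1 + jωRC).
Step 3 — Denominator: 1 + jωRC = 1 + j·3908·2240·1.59e-07 = 1 + j1.392.
Step 4 — H = 0.3404 - j0.4739.
Step 5 — Magnitude: |H| = 0.5835 (-4.7 dB); phase: φ = -54.3°.

|H| = 0.5835 (-4.7 dB), φ = -54.3°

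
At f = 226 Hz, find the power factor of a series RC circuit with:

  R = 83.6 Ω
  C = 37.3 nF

Step 1 — Angular frequency: ω = 2π·f = 2π·226 = 1420 rad/s.
Step 2 — Component impedances:
  R: Z = R = 83.6 Ω
  C: Z = 1/(jωC) = -j/(ω·C) = 0 - j1.888e+04 Ω
Step 3 — Series combination: Z_total = R + C = 83.6 - j1.888e+04 Ω = 1.888e+04∠-89.7° Ω.
Step 4 — Power factor: PF = cos(φ) = Re(Z)/|Z| = 83.6/1.888e+04 = 0.004428.
Step 5 — Type: Im(Z) = -1.888e+04 ⇒ leading (phase φ = -89.7°).

PF = 0.004428 (leading, φ = -89.7°)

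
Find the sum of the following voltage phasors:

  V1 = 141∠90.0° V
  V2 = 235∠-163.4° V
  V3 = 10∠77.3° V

Step 1 — Convert each phasor to rectangular form:
  V1 = 141·(cos(90.0°) + j·sin(90.0°)) = 0 + j141 V
  V2 = 235·(cos(-163.4°) + j·sin(-163.4°)) = -225.2 - j67.14 V
  V3 = 10·(cos(77.3°) + j·sin(77.3°)) = 2.198 + j9.755 V
Step 2 — Sum components: V_total = -223 + j83.62 V.
Step 3 — Convert to polar: |V_total| = 238.2 V, ∠V_total = 159.4°.

V_total = 238.2∠159.4° V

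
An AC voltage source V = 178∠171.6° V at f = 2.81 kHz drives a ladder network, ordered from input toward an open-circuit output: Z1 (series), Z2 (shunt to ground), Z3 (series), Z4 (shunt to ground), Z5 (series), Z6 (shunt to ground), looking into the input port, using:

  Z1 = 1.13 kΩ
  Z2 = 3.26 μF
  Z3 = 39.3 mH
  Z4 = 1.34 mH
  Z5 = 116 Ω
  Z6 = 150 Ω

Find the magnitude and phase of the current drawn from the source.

Step 1 — Angular frequency: ω = 2π·f = 2π·2810 = 1.766e+04 rad/s.
Step 2 — Component impedances:
  Z1: Z = R = 1130 Ω
  Z2: Z = 1/(jωC) = -j/(ω·C) = 0 - j17.37 Ω
  Z3: Z = jωL = j·1.766e+04·0.0393 = 0 + j693.9 Ω
  Z4: Z = jωL = j·1.766e+04·0.00134 = 0 + j23.66 Ω
  Z5: Z = R = 116 Ω
  Z6: Z = R = 150 Ω
Step 3 — Ladder network (open output): work backward from the far end, alternating series and parallel combinations. Z_in = 1130 - j17.81 Ω = 1130∠-0.9° Ω.
Step 4 — Source phasor: V = 178∠171.6° V = -176.1 + j26 V.
Step 5 — Ohm's law: I = V / Z_total = (-176.1 + j26) / (1130 - j17.81) = -0.1562 + j0.02055 A.
Step 6 — Convert to polar: |I| = 0.1575 A, ∠I = 172.5°.

I = 0.1575∠172.5° A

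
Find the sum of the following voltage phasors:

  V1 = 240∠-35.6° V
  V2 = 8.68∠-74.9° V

Step 1 — Convert each phasor to rectangular form:
  V1 = 240·(cos(-35.6°) + j·sin(-35.6°)) = 195.1 - j139.7 V
  V2 = 8.68·(cos(-74.9°) + j·sin(-74.9°)) = 2.261 - j8.38 V
Step 2 — Sum components: V_total = 197.4 - j148.1 V.
Step 3 — Convert to polar: |V_total| = 246.8 V, ∠V_total = -36.9°.

V_total = 246.8∠-36.9° V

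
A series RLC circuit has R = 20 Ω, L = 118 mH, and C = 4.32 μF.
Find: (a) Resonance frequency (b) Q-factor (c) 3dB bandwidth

Step 1 — Resonance: ω₀ = 1/√(LC) = 1/√(0.118·4.32e-06) = 1401 rad/s.
Step 2 — f₀ = ω₀/(2π) = 222.9 Hz.
Step 3 — Series Q: Q = ω₀L/R = 1401·0.118/20 = 8.264.
Step 4 — Bandwidth: Δω = ω₀/Q = 169.5 rad/s; BW = Δω/(2π) = 26.98 Hz.

(a) f₀ = 222.9 Hz  (b) Q = 8.264  (c) BW = 26.98 Hz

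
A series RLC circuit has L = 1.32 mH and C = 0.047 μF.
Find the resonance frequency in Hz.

Step 1 — Resonance condition Im(Z)=0 gives ω₀ = 1/√(LC).
Step 2 — ω₀ = 1/√(0.00132·4.7e-08) = 1.27e+05 rad/s.
Step 3 — f₀ = ω₀/(2π) = 2.021e+04 Hz.

f₀ = 2.021e+04 Hz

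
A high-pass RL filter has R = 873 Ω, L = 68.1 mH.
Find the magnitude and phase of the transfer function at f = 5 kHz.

Step 1 — Angular frequency: ω = 2π·5000 = 3.142e+04 rad/s.
Step 2 — Transfer function: H(jω) = jωL/(R + jωL).
Step 3 — Numerator jωL = j·2139; denominator R + jωL = 873 + j2139.
Step 4 — H = 0.8573 + j0.3498.
Step 5 — Magnitude: |H| = 0.9259 (-0.7 dB); phase: φ = 22.2°.

|H| = 0.9259 (-0.7 dB), φ = 22.2°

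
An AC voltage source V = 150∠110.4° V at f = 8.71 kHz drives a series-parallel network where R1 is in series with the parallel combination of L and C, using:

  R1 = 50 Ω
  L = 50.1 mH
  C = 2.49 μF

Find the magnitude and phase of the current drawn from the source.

Step 1 — Angular frequency: ω = 2π·f = 2π·8710 = 5.473e+04 rad/s.
Step 2 — Component impedances:
  R1: Z = R = 50 Ω
  L: Z = jωL = j·5.473e+04·0.0501 = 0 + j2742 Ω
  C: Z = 1/(jωC) = -j/(ω·C) = 0 - j7.338 Ω
Step 3 — Parallel branch: L || C = 1/(1/L + 1/C) = 0 - j7.358 Ω.
Step 4 — Series with R1: Z_total = R1 + (L || C) = 50 - j7.358 Ω = 50.54∠-8.4° Ω.
Step 5 — Source phasor: V = 150∠110.4° V = -52.29 + j140.6 V.
Step 6 — Ohm's law: I = V / Z_total = (-52.29 + j140.6) / (50 - j7.358) = -1.429 + j2.602 A.
Step 7 — Convert to polar: |I| = 2.968 A, ∠I = 118.8°.

I = 2.968∠118.8° A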